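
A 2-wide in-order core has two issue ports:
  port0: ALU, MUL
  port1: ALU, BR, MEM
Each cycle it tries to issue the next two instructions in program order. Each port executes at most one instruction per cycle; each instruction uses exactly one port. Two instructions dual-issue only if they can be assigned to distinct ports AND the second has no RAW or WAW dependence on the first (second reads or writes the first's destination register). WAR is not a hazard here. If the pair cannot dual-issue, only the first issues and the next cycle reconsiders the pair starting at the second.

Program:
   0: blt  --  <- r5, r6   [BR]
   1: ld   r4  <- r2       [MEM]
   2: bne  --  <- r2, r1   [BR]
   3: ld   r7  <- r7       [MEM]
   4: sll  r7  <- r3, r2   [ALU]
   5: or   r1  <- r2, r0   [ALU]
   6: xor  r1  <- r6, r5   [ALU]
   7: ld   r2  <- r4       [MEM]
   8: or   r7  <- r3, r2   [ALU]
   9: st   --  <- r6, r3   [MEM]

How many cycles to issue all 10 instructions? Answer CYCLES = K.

  cy0 -> i0 (blt.BR) no-port BR/MEM
  cy1 -> i1 (ld.MEM) no-port MEM/BR
  cy2 -> i2 (bne.BR) no-port BR/MEM
  cy3 -> i3 (ld.MEM) WAW r7
  cy4 -> i4/i5 (sll.ALU+or.ALU) dual
  cy5 -> i6/i7 (xor.ALU+ld.MEM) dual
  cy6 -> i8/i9 (or.ALU+st.MEM) dual

CYCLES = 7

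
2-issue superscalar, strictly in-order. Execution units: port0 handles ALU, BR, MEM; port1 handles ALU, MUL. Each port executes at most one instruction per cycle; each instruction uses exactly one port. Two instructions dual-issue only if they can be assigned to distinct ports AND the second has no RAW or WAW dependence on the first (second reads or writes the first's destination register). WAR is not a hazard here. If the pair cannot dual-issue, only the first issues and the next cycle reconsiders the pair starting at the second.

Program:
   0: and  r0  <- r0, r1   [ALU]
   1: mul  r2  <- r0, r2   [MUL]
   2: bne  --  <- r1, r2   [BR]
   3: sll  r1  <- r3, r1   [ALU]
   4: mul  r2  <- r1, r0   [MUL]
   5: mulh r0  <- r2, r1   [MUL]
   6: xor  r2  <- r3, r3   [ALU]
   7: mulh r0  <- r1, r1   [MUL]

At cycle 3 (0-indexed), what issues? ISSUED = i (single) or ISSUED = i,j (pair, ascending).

c0: i0 and.ALU  RAW r0
c1: i1 mul.MUL  RAW r2
c2: i2+i3 bne.BR+sll.ALU  dual
c3: i4 mul.MUL  no-port MUL/MUL
c4: i5+i6 mulh.MUL+xor.ALU  dual
c5: i7 mulh.MUL  tail

ISSUED = 4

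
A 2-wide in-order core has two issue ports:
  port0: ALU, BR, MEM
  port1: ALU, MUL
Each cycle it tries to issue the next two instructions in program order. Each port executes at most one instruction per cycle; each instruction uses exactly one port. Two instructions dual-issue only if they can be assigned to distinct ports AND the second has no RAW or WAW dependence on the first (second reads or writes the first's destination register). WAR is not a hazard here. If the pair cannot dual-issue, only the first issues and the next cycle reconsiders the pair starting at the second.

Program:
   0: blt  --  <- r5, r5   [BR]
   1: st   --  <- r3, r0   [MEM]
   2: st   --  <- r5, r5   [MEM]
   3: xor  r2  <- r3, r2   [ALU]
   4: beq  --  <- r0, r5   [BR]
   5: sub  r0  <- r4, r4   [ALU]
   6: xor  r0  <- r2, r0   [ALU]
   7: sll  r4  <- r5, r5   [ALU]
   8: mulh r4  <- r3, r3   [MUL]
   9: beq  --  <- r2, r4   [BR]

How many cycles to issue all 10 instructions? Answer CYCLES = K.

#0 head=0: blt i0 no-port BR/MEM
#1 head=1: st i1 no-port MEM/MEM
#2 head=2: st xor i2,i3 pair
#3 head=4: beq sub i4,i5 pair
#4 head=6: xor sll i6,i7 pair
#5 head=8: mulh i8 RAW r4
#6 head=9: beq i9 tail

CYCLES = 7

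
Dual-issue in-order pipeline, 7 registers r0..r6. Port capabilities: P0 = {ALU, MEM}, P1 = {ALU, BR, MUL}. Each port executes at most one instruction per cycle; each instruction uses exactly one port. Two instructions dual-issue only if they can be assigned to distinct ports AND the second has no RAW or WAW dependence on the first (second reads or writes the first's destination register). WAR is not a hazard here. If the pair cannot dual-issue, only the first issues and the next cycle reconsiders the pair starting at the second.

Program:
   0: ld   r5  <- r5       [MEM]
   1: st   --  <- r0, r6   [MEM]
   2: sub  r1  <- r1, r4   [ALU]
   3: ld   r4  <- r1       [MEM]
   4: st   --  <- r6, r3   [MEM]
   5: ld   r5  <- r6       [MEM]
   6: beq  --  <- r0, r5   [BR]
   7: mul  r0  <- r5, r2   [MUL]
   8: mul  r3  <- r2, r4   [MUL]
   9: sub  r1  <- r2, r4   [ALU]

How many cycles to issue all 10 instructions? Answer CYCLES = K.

  cy0 -> i0 (ld.MEM) no-port MEM/MEM
  cy1 -> i1/i2 (st.MEM+sub.ALU) 2-wide
  cy2 -> i3 (ld.MEM) no-port MEM/MEM
  cy3 -> i4 (st.MEM) no-port MEM/MEM
  cy4 -> i5 (ld.MEM) RAW r5
  cy5 -> i6 (beq.BR) no-port BR/MUL
  cy6 -> i7 (mul.MUL) no-port MUL/MUL
  cy7 -> i8/i9 (mul.MUL+sub.ALU) 2-wide

CYCLES = 8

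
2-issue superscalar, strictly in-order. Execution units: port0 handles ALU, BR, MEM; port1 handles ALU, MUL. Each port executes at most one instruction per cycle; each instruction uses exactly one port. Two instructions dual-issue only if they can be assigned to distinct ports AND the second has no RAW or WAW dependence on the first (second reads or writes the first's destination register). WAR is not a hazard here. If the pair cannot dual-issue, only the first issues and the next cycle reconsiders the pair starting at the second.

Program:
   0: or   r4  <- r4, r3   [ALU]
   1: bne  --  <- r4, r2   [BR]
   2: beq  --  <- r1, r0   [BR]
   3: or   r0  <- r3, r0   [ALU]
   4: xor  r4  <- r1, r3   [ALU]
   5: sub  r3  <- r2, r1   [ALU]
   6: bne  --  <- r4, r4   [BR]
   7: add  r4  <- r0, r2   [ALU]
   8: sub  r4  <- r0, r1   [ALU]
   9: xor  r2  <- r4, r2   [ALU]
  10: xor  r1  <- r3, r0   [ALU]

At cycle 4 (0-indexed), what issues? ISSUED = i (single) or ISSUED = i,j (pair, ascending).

#0 head=0: or i0 RAW r4
#1 head=1: bne i1 no-port BR/BR
#2 head=2: beq+or i2,i3 pair
#3 head=4: xor+sub i4,i5 pair
#4 head=6: bne+add i6,i7 pair
#5 head=8: sub i8 RAW r4
#6 head=9: xor+xor i9,i10 pair

ISSUED = 6,7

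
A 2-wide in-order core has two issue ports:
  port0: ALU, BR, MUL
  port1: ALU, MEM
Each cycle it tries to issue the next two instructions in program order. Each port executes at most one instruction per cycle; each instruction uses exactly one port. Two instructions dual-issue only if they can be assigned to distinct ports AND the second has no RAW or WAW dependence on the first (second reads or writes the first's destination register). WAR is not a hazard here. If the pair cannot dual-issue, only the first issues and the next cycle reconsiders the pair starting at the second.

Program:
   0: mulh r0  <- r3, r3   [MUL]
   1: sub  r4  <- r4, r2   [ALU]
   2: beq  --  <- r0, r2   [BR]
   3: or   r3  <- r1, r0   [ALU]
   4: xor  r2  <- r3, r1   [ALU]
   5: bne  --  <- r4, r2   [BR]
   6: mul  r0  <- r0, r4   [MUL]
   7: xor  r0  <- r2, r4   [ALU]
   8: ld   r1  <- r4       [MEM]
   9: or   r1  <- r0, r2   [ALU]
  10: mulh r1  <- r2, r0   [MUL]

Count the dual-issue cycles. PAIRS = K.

PAIRS = 3

[0] i0&i1  mulh.MUL/sub.ALU  -- 2-wide
[1] i2&i3  beq.BR/or.ALU  -- 2-wide
[2] i4  xor.ALU  -- RAW r2
[3] i5  bne.BR  -- no-port BR/MUL
[4] i6  mul.MUL  -- WAW r0
[5] i7&i8  xor.ALU/ld.MEM  -- 2-wide
[6] i9  or.ALU  -- WAW r1
[7] i10  mulh.MUL  -- tail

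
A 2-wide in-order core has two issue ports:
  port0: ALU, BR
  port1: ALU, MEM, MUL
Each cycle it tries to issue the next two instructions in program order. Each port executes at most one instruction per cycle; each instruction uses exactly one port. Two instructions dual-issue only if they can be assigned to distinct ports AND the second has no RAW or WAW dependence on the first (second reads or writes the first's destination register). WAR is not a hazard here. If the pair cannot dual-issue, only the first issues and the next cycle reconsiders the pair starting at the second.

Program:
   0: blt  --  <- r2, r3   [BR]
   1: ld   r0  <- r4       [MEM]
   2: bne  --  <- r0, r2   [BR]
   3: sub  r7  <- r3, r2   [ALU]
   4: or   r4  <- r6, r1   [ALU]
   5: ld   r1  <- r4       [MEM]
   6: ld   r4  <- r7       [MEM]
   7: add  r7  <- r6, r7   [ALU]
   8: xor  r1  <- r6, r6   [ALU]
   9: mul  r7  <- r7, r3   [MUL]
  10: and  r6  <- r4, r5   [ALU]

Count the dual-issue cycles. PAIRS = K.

PAIRS = 4

#0 head=0: blt.BR+ld.MEM i0&i1 2-wide
#1 head=2: bne.BR+sub.ALU i2&i3 2-wide
#2 head=4: or.ALU i4 RAW r4
#3 head=5: ld.MEM i5 no-port MEM/MEM
#4 head=6: ld.MEM+add.ALU i6&i7 2-wide
#5 head=8: xor.ALU+mul.MUL i8&i9 2-wide
#6 head=10: and.ALU i10 tail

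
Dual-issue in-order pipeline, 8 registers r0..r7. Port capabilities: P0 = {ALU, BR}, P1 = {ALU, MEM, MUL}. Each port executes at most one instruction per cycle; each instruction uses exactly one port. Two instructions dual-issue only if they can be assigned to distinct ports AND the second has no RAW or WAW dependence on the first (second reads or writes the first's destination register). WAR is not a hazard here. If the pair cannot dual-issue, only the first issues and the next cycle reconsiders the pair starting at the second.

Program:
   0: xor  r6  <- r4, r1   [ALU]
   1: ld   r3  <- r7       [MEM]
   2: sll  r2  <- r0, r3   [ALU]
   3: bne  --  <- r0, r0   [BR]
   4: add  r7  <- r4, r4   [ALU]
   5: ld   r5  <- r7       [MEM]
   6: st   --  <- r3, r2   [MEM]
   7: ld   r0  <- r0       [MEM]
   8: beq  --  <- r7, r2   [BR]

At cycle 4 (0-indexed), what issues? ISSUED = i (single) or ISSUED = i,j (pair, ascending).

c0: i0+i1 xor ld  dual
c1: i2+i3 sll bne  dual
c2: i4 add  RAW r7
c3: i5 ld  no-port MEM/MEM
c4: i6 st  no-port MEM/MEM
c5: i7+i8 ld beq  dual

ISSUED = 6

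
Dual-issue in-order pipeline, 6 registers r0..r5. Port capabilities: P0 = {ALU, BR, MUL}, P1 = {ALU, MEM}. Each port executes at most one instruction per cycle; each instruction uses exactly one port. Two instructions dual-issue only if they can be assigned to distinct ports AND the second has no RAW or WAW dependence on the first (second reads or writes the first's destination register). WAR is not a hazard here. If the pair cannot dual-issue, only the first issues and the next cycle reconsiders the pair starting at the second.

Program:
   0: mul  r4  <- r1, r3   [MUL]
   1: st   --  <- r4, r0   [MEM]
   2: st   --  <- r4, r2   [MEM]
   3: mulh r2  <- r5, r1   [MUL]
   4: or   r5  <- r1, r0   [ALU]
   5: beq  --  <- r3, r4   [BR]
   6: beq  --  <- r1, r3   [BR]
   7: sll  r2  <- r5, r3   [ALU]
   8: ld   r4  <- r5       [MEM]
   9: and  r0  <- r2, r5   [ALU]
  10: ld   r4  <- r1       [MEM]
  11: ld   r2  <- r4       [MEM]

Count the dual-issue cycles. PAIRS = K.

PAIRS = 4

  cy0 -> i0 (mul) RAW r4
  cy1 -> i1 (st) no-port MEM/MEM
  cy2 -> i2+i3 (st mulh) 2-wide
  cy3 -> i4+i5 (or beq) 2-wide
  cy4 -> i6+i7 (beq sll) 2-wide
  cy5 -> i8+i9 (ld and) 2-wide
  cy6 -> i10 (ld) no-port MEM/MEM
  cy7 -> i11 (ld) tail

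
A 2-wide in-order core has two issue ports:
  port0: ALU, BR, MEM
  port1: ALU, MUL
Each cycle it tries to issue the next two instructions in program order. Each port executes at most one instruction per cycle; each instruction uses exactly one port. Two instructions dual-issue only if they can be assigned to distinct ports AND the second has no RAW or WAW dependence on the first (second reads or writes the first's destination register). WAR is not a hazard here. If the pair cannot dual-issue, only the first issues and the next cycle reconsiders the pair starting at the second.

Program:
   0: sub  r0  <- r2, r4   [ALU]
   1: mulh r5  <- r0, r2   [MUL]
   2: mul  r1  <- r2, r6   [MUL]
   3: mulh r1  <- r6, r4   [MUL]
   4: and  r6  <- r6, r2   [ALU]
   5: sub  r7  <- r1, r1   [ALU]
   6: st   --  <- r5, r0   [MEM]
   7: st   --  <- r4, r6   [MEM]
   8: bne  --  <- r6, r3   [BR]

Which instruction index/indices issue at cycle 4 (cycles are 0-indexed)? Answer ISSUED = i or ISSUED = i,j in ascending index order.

c0: i0 sub.ALU  RAW r0
c1: i1 mulh.MUL  no-port MUL/MUL
c2: i2 mul.MUL  no-port MUL/MUL
c3: i3+i4 mulh.MUL;and.ALU  dual
c4: i5+i6 sub.ALU;st.MEM  dual
c5: i7 st.MEM  no-port MEM/BR
c6: i8 bne.BR  tail

ISSUED = 5,6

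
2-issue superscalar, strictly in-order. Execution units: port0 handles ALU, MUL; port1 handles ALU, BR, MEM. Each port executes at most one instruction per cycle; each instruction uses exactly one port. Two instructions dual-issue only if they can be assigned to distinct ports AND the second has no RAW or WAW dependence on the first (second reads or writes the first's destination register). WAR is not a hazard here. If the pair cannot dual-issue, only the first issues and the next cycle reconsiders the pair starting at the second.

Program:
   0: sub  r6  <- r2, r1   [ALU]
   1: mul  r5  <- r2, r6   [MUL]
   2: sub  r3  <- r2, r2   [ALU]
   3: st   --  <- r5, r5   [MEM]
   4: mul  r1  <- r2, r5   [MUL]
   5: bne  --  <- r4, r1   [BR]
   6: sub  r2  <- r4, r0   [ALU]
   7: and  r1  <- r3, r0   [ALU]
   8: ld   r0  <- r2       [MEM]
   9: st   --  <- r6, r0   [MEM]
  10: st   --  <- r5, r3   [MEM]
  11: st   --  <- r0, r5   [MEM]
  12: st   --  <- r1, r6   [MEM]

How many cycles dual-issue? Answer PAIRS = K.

  cy0 -> i0 (sub) RAW r6
  cy1 -> i1/i2 (mul/sub) pair
  cy2 -> i3/i4 (st/mul) pair
  cy3 -> i5/i6 (bne/sub) pair
  cy4 -> i7/i8 (and/ld) pair
  cy5 -> i9 (st) no-port MEM/MEM
  cy6 -> i10 (st) no-port MEM/MEM
  cy7 -> i11 (st) no-port MEM/MEM
  cy8 -> i12 (st) tail

PAIRS = 4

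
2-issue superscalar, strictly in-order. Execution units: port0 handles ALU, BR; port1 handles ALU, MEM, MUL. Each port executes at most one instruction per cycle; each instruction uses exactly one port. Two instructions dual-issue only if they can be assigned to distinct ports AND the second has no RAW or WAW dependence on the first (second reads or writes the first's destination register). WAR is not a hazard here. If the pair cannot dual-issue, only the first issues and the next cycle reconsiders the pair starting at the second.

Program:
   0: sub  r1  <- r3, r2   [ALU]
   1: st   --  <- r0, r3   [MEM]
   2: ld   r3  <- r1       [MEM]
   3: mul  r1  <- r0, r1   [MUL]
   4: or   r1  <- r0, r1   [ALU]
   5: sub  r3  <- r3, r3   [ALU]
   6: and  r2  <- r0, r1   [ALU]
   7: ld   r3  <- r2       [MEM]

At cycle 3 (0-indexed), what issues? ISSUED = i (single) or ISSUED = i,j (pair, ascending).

  cy0 -> i0+i1 (sub;st) dual
  cy1 -> i2 (ld) no-port MEM/MUL
  cy2 -> i3 (mul) RAW+WAW r1
  cy3 -> i4+i5 (or;sub) dual
  cy4 -> i6 (and) RAW r2
  cy5 -> i7 (ld) tail

ISSUED = 4,5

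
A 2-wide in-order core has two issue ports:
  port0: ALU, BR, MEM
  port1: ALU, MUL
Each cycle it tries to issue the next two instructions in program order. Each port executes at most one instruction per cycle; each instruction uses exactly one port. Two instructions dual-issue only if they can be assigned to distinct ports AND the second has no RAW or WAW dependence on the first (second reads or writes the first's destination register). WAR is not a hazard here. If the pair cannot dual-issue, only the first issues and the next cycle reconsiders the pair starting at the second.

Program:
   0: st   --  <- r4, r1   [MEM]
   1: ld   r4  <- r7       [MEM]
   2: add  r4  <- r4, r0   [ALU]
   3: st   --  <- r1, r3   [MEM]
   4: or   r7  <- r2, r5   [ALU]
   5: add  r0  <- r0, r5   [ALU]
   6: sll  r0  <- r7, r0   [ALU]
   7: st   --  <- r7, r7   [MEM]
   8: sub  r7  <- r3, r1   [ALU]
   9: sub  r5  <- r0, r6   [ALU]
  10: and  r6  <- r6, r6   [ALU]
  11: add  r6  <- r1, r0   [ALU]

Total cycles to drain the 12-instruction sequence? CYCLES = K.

[0] i0  st.MEM  -- no-port MEM/MEM
[1] i1  ld.MEM  -- RAW+WAW r4
[2] i2/i3  add.ALU;st.MEM  -- 2-wide
[3] i4/i5  or.ALU;add.ALU  -- 2-wide
[4] i6/i7  sll.ALU;st.MEM  -- 2-wide
[5] i8/i9  sub.ALU;sub.ALU  -- 2-wide
[6] i10  and.ALU  -- WAW r6
[7] i11  add.ALU  -- tail

CYCLES = 8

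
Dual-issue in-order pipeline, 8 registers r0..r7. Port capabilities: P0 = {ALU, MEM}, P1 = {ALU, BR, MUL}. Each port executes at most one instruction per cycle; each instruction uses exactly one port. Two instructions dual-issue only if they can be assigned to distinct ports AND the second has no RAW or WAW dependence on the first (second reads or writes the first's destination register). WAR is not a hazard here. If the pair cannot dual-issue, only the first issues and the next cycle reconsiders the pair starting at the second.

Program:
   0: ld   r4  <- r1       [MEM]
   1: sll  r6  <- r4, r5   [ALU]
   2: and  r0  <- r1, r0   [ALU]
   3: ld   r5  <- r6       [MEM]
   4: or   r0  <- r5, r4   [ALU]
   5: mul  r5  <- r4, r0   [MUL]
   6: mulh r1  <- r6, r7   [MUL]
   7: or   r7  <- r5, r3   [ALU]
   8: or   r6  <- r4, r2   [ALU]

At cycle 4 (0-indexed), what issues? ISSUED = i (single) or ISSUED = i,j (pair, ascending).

c0: i0 ld.MEM  RAW r4
c1: i1,i2 sll.ALU and.ALU  dual
c2: i3 ld.MEM  RAW r5
c3: i4 or.ALU  RAW r0
c4: i5 mul.MUL  no-port MUL/MUL
c5: i6,i7 mulh.MUL or.ALU  dual
c6: i8 or.ALU  tail

ISSUED = 5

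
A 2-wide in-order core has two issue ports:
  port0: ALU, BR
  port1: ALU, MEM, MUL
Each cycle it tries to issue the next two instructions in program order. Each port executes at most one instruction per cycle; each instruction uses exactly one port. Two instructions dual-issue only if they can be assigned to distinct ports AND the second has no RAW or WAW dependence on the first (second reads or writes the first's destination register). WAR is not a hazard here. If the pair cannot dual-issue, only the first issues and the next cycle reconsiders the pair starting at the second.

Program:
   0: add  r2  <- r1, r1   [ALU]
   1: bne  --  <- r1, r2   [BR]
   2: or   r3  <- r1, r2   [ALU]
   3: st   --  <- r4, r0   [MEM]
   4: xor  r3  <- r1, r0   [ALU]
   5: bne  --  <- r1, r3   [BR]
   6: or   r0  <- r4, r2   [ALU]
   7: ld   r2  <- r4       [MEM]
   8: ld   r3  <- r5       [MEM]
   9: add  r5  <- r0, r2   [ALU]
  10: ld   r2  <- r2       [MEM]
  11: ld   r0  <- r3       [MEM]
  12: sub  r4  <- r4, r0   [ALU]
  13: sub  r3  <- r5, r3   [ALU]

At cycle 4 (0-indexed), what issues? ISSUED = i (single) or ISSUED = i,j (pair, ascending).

  cy0 -> i0 (add) RAW r2
  cy1 -> i1&i2 (bne+or) 2-wide
  cy2 -> i3&i4 (st+xor) 2-wide
  cy3 -> i5&i6 (bne+or) 2-wide
  cy4 -> i7 (ld) no-port MEM/MEM
  cy5 -> i8&i9 (ld+add) 2-wide
  cy6 -> i10 (ld) no-port MEM/MEM
  cy7 -> i11 (ld) RAW r0
  cy8 -> i12&i13 (sub+sub) 2-wide

ISSUED = 7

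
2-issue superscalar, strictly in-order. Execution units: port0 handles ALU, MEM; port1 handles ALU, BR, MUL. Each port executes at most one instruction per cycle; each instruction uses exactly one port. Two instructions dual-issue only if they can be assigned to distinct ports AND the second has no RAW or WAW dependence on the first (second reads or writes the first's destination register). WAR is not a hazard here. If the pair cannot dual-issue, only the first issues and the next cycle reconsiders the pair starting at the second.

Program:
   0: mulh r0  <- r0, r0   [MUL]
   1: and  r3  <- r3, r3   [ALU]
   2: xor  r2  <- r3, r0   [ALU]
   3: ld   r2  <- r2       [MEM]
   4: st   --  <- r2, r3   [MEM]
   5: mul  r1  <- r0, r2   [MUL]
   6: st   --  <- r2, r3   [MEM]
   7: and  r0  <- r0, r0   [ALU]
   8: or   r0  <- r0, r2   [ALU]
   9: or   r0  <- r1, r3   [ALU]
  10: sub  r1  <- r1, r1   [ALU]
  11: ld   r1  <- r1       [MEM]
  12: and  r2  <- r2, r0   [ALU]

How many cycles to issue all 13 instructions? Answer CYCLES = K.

t=0 i0&i1:mulh.MUL;and.ALU ; pair
t=1 i2:xor.ALU ; RAW+WAW r2
t=2 i3:ld.MEM ; no-port MEM/MEM
t=3 i4&i5:st.MEM;mul.MUL ; pair
t=4 i6&i7:st.MEM;and.ALU ; pair
t=5 i8:or.ALU ; WAW r0
t=6 i9&i10:or.ALU;sub.ALU ; pair
t=7 i11&i12:ld.MEM;and.ALU ; pair

CYCLES = 8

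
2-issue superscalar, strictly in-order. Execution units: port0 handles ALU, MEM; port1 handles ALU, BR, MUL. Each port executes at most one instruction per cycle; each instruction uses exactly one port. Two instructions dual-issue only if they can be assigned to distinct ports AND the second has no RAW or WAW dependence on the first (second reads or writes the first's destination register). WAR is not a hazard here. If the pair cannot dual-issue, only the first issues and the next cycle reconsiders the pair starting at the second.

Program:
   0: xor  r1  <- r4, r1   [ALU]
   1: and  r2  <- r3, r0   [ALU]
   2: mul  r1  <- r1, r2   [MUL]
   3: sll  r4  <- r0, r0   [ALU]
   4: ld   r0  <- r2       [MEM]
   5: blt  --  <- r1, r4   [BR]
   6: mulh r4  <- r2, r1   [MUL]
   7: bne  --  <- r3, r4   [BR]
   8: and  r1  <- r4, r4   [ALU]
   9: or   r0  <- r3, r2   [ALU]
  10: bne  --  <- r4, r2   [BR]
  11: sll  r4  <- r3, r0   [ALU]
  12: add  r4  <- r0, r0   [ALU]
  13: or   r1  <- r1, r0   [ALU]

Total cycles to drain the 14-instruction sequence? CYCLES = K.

CYCLES = 8

[0] i0/i1  xor/and  -- dual
[1] i2/i3  mul/sll  -- dual
[2] i4/i5  ld/blt  -- dual
[3] i6  mulh  -- no-port MUL/BR
[4] i7/i8  bne/and  -- dual
[5] i9/i10  or/bne  -- dual
[6] i11  sll  -- WAW r4
[7] i12/i13  add/or  -- dual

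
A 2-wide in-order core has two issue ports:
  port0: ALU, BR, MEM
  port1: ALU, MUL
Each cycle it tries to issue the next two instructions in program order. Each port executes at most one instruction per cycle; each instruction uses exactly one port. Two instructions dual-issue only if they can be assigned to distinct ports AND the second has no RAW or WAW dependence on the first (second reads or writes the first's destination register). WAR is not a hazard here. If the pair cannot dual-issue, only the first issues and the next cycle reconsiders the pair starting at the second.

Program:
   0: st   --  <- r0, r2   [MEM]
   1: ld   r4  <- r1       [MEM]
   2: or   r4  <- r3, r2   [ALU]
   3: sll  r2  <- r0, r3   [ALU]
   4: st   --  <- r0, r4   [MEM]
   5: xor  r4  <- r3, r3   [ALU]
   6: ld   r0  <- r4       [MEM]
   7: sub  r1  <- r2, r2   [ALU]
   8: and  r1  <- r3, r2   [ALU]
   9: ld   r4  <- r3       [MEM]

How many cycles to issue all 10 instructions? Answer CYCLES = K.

CYCLES = 6

t=0 i0:st ; no-port MEM/MEM
t=1 i1:ld ; WAW r4
t=2 i2/i3:or sll ; dual
t=3 i4/i5:st xor ; dual
t=4 i6/i7:ld sub ; dual
t=5 i8/i9:and ld ; dual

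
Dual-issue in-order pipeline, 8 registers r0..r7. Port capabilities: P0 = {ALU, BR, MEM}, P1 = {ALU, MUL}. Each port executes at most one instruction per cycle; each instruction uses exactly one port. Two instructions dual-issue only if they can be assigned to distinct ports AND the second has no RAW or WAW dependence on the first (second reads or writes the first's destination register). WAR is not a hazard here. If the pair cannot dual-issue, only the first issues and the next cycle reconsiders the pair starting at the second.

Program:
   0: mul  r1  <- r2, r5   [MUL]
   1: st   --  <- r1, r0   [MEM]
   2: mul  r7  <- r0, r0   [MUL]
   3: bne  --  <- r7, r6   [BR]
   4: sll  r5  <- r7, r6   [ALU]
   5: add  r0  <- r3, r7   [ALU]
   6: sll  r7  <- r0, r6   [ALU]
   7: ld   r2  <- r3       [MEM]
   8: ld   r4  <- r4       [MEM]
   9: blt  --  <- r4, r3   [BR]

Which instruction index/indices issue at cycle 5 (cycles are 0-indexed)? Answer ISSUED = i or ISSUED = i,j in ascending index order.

0. mul @i0  | RAW r1
1. st+mul @i1&i2  | 2-wide
2. bne+sll @i3&i4  | 2-wide
3. add @i5  | RAW r0
4. sll+ld @i6&i7  | 2-wide
5. ld @i8  | no-port MEM/BR
6. blt @i9  | tail

ISSUED = 8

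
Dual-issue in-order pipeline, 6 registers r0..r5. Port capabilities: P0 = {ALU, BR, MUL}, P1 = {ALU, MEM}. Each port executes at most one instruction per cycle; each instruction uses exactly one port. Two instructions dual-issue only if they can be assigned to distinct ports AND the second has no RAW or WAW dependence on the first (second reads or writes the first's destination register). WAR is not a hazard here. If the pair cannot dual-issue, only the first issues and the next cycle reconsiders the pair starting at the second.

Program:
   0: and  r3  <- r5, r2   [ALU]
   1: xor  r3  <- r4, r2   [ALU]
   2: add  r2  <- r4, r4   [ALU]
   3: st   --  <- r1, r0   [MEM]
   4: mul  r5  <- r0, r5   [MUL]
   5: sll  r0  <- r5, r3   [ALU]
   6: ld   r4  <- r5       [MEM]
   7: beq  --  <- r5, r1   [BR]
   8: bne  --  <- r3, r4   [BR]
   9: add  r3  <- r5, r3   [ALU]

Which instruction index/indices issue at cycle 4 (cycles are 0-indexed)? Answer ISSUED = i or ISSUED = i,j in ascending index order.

ISSUED = 7

c0: i0 and  WAW r3
c1: i1/i2 xor+add  dual
c2: i3/i4 st+mul  dual
c3: i5/i6 sll+ld  dual
c4: i7 beq  no-port BR/BR
c5: i8/i9 bne+add  dual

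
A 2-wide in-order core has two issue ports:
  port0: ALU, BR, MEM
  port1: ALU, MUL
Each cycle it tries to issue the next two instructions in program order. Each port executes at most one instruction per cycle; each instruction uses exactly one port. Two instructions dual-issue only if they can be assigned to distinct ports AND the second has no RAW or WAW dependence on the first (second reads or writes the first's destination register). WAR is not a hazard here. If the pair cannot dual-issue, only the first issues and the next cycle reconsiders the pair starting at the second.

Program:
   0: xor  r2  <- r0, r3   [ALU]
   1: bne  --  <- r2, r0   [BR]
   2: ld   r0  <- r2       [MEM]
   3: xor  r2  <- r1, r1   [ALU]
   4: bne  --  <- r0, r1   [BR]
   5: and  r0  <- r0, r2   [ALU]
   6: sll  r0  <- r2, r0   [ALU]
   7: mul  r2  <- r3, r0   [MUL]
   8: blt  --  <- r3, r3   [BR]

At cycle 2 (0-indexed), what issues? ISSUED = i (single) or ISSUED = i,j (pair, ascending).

t=0 i0:xor ; RAW r2
t=1 i1:bne ; no-port BR/MEM
t=2 i2+i3:ld;xor ; dual
t=3 i4+i5:bne;and ; dual
t=4 i6:sll ; RAW r0
t=5 i7+i8:mul;blt ; dual

ISSUED = 2,3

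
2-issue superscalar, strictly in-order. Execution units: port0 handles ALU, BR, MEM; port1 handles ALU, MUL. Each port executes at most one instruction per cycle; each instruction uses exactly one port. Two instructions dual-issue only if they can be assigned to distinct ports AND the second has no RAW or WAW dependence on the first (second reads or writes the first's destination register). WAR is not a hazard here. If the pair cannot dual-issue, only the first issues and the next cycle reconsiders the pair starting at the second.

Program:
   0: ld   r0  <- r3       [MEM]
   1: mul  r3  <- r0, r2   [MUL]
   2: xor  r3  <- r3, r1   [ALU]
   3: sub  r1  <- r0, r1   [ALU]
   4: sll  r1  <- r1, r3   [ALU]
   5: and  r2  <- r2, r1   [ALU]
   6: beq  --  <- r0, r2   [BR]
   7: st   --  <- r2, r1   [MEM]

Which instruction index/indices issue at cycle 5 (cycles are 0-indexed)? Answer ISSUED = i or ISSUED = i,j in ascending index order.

#0 head=0: ld i0 RAW r0
#1 head=1: mul i1 RAW+WAW r3
#2 head=2: xor;sub i2/i3 dual
#3 head=4: sll i4 RAW r1
#4 head=5: and i5 RAW r2
#5 head=6: beq i6 no-port BR/MEM
#6 head=7: st i7 tail

ISSUED = 6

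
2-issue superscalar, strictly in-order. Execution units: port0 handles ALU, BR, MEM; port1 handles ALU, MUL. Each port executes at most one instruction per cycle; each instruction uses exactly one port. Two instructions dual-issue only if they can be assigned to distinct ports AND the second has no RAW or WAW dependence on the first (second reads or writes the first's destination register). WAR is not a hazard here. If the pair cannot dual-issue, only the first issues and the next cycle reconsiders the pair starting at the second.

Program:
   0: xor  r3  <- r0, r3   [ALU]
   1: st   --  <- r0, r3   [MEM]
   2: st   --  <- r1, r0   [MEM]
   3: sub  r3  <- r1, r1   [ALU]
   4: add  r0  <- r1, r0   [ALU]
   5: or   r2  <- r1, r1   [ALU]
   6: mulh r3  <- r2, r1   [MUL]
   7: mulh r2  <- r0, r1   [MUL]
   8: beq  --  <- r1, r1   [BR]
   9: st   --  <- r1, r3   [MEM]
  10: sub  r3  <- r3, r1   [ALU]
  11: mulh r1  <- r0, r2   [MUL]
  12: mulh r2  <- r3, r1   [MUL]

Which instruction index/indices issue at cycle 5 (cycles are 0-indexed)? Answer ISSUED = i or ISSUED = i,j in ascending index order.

c0: i0 xor  RAW r3
c1: i1 st  no-port MEM/MEM
c2: i2+i3 st sub  pair
c3: i4+i5 add or  pair
c4: i6 mulh  no-port MUL/MUL
c5: i7+i8 mulh beq  pair
c6: i9+i10 st sub  pair
c7: i11 mulh  no-port MUL/MUL
c8: i12 mulh  tail

ISSUED = 7,8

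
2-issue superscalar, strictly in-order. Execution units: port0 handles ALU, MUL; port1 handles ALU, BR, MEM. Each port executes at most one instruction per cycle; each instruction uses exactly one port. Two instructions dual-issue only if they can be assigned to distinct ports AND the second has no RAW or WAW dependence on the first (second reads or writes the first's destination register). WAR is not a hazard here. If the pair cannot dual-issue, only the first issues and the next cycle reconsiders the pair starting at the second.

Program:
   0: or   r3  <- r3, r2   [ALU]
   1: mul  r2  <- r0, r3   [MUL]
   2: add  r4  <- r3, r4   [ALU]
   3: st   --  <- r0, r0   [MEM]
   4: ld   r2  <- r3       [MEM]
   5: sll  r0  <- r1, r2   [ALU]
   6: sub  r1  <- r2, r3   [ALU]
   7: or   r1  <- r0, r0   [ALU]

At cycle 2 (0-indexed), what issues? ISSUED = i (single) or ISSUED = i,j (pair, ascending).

ISSUED = 3

t=0 i0:or ; RAW r3
t=1 i1/i2:mul/add ; pair
t=2 i3:st ; no-port MEM/MEM
t=3 i4:ld ; RAW r2
t=4 i5/i6:sll/sub ; pair
t=5 i7:or ; tail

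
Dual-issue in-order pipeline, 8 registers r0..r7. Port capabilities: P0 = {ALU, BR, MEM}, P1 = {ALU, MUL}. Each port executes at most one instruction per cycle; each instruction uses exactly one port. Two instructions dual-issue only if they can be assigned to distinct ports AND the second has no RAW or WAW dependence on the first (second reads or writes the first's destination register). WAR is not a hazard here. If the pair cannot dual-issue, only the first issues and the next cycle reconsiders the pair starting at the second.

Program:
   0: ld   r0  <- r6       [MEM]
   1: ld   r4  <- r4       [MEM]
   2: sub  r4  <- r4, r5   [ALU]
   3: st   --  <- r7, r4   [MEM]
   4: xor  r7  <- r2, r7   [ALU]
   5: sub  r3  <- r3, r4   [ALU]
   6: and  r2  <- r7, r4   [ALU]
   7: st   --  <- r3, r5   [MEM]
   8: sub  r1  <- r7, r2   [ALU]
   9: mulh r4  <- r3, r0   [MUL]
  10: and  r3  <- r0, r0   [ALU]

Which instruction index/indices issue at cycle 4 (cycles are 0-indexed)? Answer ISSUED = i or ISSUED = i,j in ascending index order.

ISSUED = 5,6

t=0 i0:ld ; no-port MEM/MEM
t=1 i1:ld ; RAW+WAW r4
t=2 i2:sub ; RAW r4
t=3 i3+i4:st+xor ; dual
t=4 i5+i6:sub+and ; dual
t=5 i7+i8:st+sub ; dual
t=6 i9+i10:mulh+and ; dual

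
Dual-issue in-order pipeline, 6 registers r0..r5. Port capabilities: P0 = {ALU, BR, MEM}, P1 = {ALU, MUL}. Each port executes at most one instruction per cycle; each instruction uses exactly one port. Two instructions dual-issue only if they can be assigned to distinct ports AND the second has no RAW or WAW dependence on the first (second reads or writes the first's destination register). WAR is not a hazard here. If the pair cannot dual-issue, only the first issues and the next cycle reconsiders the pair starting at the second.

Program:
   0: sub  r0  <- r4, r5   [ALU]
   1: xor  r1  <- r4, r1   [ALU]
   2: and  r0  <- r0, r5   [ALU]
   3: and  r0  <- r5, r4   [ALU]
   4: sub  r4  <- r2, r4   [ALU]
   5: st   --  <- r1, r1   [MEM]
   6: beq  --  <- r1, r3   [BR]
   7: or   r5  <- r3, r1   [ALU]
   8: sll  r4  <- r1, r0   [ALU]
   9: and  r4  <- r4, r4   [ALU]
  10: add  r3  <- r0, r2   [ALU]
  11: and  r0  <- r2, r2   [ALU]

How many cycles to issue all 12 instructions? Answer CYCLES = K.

c0: i0,i1 sub/xor  2-wide
c1: i2 and  WAW r0
c2: i3,i4 and/sub  2-wide
c3: i5 st  no-port MEM/BR
c4: i6,i7 beq/or  2-wide
c5: i8 sll  RAW+WAW r4
c6: i9,i10 and/add  2-wide
c7: i11 and  tail

CYCLES = 8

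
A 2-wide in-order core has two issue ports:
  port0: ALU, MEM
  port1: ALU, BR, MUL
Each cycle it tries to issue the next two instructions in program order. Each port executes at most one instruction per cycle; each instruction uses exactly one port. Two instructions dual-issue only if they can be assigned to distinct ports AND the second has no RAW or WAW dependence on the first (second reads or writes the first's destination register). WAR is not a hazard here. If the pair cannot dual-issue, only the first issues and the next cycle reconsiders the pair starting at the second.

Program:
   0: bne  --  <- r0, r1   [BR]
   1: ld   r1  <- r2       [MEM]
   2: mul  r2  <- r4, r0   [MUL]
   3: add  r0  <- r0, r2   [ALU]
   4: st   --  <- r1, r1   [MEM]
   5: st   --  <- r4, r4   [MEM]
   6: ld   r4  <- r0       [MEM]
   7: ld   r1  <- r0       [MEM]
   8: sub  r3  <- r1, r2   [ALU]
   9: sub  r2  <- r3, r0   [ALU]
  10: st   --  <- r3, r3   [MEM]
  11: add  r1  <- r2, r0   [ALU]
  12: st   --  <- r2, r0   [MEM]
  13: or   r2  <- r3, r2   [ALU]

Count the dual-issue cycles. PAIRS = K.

PAIRS = 4

  cy0 -> i0+i1 (bne ld) pair
  cy1 -> i2 (mul) RAW r2
  cy2 -> i3+i4 (add st) pair
  cy3 -> i5 (st) no-port MEM/MEM
  cy4 -> i6 (ld) no-port MEM/MEM
  cy5 -> i7 (ld) RAW r1
  cy6 -> i8 (sub) RAW r3
  cy7 -> i9+i10 (sub st) pair
  cy8 -> i11+i12 (add st) pair
  cy9 -> i13 (or) tail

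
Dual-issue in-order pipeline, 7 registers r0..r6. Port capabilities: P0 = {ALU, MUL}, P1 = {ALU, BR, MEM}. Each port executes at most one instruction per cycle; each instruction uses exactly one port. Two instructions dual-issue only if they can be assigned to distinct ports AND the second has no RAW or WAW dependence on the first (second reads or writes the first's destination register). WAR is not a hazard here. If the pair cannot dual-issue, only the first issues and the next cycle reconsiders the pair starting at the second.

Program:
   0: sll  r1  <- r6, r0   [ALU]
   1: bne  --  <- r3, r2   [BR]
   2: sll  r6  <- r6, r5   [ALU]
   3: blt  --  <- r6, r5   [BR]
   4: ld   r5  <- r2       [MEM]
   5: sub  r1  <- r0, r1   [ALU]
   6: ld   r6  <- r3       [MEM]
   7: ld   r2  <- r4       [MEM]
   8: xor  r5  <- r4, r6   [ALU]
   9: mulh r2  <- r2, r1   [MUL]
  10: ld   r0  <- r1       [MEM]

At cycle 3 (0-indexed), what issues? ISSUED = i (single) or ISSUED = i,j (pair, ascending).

0. sll.ALU;bne.BR @i0,i1  | dual
1. sll.ALU @i2  | RAW r6
2. blt.BR @i3  | no-port BR/MEM
3. ld.MEM;sub.ALU @i4,i5  | dual
4. ld.MEM @i6  | no-port MEM/MEM
5. ld.MEM;xor.ALU @i7,i8  | dual
6. mulh.MUL;ld.MEM @i9,i10  | dual

ISSUED = 4,5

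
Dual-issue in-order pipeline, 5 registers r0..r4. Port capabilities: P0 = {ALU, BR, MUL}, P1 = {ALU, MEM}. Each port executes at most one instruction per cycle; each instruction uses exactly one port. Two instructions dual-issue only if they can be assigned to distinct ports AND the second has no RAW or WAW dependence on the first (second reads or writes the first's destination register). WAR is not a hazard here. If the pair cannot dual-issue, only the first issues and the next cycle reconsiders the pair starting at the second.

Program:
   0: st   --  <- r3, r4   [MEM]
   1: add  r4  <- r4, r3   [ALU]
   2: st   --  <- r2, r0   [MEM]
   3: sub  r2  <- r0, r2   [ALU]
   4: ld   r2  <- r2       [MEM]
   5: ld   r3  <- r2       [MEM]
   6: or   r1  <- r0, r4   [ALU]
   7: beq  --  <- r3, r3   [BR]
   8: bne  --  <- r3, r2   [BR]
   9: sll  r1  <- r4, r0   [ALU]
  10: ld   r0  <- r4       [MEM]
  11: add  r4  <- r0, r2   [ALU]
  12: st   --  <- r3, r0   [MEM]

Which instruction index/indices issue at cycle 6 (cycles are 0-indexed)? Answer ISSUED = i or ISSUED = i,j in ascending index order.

0. st.MEM/add.ALU @i0,i1  | dual
1. st.MEM/sub.ALU @i2,i3  | dual
2. ld.MEM @i4  | no-port MEM/MEM
3. ld.MEM/or.ALU @i5,i6  | dual
4. beq.BR @i7  | no-port BR/BR
5. bne.BR/sll.ALU @i8,i9  | dual
6. ld.MEM @i10  | RAW r0
7. add.ALU/st.MEM @i11,i12  | dual

ISSUED = 10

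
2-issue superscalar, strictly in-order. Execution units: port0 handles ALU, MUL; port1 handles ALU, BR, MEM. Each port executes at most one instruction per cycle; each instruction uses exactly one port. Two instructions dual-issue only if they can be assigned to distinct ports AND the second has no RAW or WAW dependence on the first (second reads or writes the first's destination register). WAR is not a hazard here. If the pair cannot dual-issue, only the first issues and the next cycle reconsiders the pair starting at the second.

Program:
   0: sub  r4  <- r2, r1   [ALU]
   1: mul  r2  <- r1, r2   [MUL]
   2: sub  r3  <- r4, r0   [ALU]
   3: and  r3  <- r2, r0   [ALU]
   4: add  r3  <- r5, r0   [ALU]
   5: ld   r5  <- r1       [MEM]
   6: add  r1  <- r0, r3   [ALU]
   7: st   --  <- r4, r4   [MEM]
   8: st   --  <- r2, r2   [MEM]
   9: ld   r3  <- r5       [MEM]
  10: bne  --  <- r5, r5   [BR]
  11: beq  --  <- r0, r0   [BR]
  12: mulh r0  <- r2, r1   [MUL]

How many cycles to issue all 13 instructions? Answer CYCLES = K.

t=0 i0/i1:sub.ALU+mul.MUL ; dual
t=1 i2:sub.ALU ; WAW r3
t=2 i3:and.ALU ; WAW r3
t=3 i4/i5:add.ALU+ld.MEM ; dual
t=4 i6/i7:add.ALU+st.MEM ; dual
t=5 i8:st.MEM ; no-port MEM/MEM
t=6 i9:ld.MEM ; no-port MEM/BR
t=7 i10:bne.BR ; no-port BR/BR
t=8 i11/i12:beq.BR+mulh.MUL ; dual

CYCLES = 9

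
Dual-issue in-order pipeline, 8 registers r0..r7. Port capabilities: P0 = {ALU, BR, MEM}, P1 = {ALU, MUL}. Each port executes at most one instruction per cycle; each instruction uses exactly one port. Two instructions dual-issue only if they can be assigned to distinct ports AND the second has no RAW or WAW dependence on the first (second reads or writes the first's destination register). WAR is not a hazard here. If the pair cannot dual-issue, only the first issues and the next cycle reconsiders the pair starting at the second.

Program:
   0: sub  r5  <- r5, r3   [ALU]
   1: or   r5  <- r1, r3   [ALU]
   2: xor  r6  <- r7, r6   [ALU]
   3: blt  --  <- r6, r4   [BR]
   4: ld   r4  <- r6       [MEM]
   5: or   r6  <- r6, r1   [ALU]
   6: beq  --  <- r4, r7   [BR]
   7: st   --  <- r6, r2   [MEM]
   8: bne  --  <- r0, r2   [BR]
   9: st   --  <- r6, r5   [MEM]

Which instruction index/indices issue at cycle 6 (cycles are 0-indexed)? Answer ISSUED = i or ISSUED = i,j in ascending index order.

  cy0 -> i0 (sub.ALU) WAW r5
  cy1 -> i1&i2 (or.ALU;xor.ALU) pair
  cy2 -> i3 (blt.BR) no-port BR/MEM
  cy3 -> i4&i5 (ld.MEM;or.ALU) pair
  cy4 -> i6 (beq.BR) no-port BR/MEM
  cy5 -> i7 (st.MEM) no-port MEM/BR
  cy6 -> i8 (bne.BR) no-port BR/MEM
  cy7 -> i9 (st.MEM) tail

ISSUED = 8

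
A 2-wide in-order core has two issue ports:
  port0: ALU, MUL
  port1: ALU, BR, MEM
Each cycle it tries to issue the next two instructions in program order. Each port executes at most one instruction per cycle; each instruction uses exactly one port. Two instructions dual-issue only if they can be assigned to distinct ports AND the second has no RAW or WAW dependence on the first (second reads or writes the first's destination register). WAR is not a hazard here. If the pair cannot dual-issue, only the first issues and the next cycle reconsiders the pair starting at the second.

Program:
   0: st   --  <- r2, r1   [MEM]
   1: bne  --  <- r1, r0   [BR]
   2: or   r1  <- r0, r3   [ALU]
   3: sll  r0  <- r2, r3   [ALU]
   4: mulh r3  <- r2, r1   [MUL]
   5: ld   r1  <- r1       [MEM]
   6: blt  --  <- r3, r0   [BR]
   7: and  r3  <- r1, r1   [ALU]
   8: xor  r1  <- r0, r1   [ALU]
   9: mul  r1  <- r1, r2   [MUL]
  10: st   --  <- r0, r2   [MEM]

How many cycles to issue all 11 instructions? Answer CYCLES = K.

[0] i0  st.MEM  -- no-port MEM/BR
[1] i1&i2  bne.BR or.ALU  -- 2-wide
[2] i3&i4  sll.ALU mulh.MUL  -- 2-wide
[3] i5  ld.MEM  -- no-port MEM/BR
[4] i6&i7  blt.BR and.ALU  -- 2-wide
[5] i8  xor.ALU  -- RAW+WAW r1
[6] i9&i10  mul.MUL st.MEM  -- 2-wide

CYCLES = 7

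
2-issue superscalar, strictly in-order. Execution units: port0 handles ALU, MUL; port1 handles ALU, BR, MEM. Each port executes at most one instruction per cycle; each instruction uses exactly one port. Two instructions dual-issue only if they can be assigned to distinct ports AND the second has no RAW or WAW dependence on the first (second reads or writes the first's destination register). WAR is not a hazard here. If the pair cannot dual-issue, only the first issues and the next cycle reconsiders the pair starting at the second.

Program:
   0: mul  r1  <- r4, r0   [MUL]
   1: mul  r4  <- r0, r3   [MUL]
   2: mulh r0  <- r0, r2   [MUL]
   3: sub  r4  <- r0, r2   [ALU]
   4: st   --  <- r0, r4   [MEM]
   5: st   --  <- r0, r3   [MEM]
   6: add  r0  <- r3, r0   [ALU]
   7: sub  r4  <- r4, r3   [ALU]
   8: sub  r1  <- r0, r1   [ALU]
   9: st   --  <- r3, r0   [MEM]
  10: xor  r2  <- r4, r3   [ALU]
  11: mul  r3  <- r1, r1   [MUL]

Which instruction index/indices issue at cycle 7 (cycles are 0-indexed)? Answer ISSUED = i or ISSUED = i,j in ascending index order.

ISSUED = 9,10

  cy0 -> i0 (mul.MUL) no-port MUL/MUL
  cy1 -> i1 (mul.MUL) no-port MUL/MUL
  cy2 -> i2 (mulh.MUL) RAW r0
  cy3 -> i3 (sub.ALU) RAW r4
  cy4 -> i4 (st.MEM) no-port MEM/MEM
  cy5 -> i5,i6 (st.MEM/add.ALU) pair
  cy6 -> i7,i8 (sub.ALU/sub.ALU) pair
  cy7 -> i9,i10 (st.MEM/xor.ALU) pair
  cy8 -> i11 (mul.MUL) tail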